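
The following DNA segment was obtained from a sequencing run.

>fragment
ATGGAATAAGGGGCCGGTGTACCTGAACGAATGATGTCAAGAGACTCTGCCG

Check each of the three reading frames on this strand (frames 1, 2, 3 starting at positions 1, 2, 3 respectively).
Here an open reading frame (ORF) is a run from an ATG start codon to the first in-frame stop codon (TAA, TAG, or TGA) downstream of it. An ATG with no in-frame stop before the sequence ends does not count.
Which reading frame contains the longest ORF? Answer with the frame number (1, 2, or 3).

1

Frame 1: ATG GAA TAA GGG GCC GGT GTA CCT GAA CGA ATG ATG TCA AGA GAC TCT GCC — ATG at 1, stop TAA at 7 → 9 nt.
Frame 2: TGG AAT AAG GGG CCG GTG TAC CTG AAC GAA TGA TGT CAA GAG ACT CTG CCG — no ATG→stop ORF.
Frame 3: GGA ATA AGG GGC CGG TGT ACC TGA ACG AAT GAT GTC AAG AGA CTC TGC — no ATG→stop ORF.
Longest ORF is 9 nt in frame 1 (positions 1–9).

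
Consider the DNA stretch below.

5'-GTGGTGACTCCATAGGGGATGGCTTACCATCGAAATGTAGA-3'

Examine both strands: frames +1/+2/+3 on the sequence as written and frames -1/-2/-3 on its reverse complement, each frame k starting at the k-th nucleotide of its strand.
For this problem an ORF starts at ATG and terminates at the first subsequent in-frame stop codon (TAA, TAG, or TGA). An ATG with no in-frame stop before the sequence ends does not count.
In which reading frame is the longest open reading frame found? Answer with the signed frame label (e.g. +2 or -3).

+2

Reverse complement (5'→3'): TCTACATTTCGATGGTAAGCCATCCCCTATGGAGTCACCAC
Frame +1: GTG GTG ACT CCA TAG GGG ATG GCT TAC CAT CGA AAT GTA — no ATG→stop ORF.
Frame +2: TGG TGA CTC CAT AGG GGA TGG CTT ACC ATC GAA ATG TAG — ATG at 35, stop TAG at 38 → 6 nt.
Frame +3: GGT GAC TCC ATA GGG GAT GGC TTA CCA TCG AAA TGT AGA — no ATG→stop ORF.
Frame -1: TCT ACA TTT CGA TGG TAA GCC ATC CCC TAT GGA GTC ACC — no ATG→stop ORF.
Frame -2: CTA CAT TTC GAT GGT AAG CCA TCC CCT ATG GAG TCA CCA — no ATG→stop ORF.
Frame -3: TAC ATT TCG ATG GTA AGC CAT CCC CTA TGG AGT CAC CAC — no ATG→stop ORF.
Longest ORF is 6 nt in frame +2 (positions 35–40).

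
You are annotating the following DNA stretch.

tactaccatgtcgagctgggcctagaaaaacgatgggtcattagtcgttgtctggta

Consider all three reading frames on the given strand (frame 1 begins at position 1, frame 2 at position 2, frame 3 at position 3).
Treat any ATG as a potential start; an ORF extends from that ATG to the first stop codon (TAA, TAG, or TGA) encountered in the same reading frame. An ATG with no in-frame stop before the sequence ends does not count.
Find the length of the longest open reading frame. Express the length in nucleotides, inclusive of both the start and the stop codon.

Frame 1: TAC TAC CAT GTC GAG CTG GGC CTA GAA AAA CGA TGG GTC ATT AGT CGT TGT CTG GTA — no ATG→stop ORF.
Frame 2: ACT ACC ATG TCG AGC TGG GCC TAG AAA AAC GAT GGG TCA TTA GTC GTT GTC TGG — ATG at 8, stop TAG at 23 → 18 nt.
Frame 3: CTA CCA TGT CGA GCT GGG CCT AGA AAA ACG ATG GGT CAT TAG TCG TTG TCT GGT — ATG at 33, stop TAG at 42 → 12 nt.
Longest: frame 2, positions 8–25, 18 nt = 6 codons = 5 aa. → 18 nucleotides.

18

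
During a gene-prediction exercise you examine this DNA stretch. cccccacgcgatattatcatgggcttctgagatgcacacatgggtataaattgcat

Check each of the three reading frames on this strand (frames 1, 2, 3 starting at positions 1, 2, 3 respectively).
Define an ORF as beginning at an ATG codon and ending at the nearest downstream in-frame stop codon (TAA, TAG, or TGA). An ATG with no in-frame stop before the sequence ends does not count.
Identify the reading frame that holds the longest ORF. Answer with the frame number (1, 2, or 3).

Frame 1: CCC CCA CGC GAT ATT ATC ATG GGC TTC TGA GAT GCA CAC ATG GGT ATA AAT TGC — ATG at 19, stop TGA at 28 → 12 nt.
Frame 2: CCC CAC GCG ATA TTA TCA TGG GCT TCT GAG ATG CAC ACA TGG GTA TAA ATT GCA — ATG at 32, stop TAA at 47 → 18 nt.
Frame 3: CCC ACG CGA TAT TAT CAT GGG CTT CTG AGA TGC ACA CAT GGG TAT AAA TTG CAT — no ATG→stop ORF.
Longest ORF is 18 nt in frame 2 (positions 32–49).

2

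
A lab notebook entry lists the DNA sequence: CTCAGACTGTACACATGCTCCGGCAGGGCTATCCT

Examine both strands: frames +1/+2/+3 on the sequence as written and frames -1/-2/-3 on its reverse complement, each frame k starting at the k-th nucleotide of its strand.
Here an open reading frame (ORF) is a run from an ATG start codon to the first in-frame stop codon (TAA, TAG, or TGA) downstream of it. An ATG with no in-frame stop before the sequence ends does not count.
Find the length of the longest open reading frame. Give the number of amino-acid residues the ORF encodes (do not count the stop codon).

4

Reverse complement (5'→3'): AGGATAGCCCTGCCGGAGCATGTGTACAGTCTGAG
Frame +1: CTC AGA CTG TAC ACA TGC TCC GGC AGG GCT ATC — no ATG→stop ORF.
Frame +2: TCA GAC TGT ACA CAT GCT CCG GCA GGG CTA TCC — no ATG→stop ORF.
Frame +3: CAG ACT GTA CAC ATG CTC CGG CAG GGC TAT CCT — no ATG→stop ORF.
Frame -1: AGG ATA GCC CTG CCG GAG CAT GTG TAC AGT CTG — no ATG→stop ORF.
Frame -2: GGA TAG CCC TGC CGG AGC ATG TGT ACA GTC TGA — ATG at 20, stop TGA at 32 → 15 nt.
Frame -3: GAT AGC CCT GCC GGA GCA TGT GTA CAG TCT GAG — no ATG→stop ORF.
Longest: frame -2, positions 20–34, 15 nt = 5 codons = 4 aa. → 4 amino acids.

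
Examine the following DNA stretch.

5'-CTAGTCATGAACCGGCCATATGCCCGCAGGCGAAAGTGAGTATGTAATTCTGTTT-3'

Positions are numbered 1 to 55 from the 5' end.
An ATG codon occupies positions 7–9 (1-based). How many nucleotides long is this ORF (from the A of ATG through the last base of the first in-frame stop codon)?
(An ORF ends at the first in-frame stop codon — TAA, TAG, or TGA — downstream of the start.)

33

Codons from position 7: ATG (7–9), AAC (10–12), CGG (13–15), CCA (16–18), TAT (19–21), GCC (22–24), CGC (25–27), AGG (28–30), CGA (31–33), AAG (34–36), TGA (37–39).
TGA is the first in-frame stop; ORF spans 7–39, 33 nucleotides.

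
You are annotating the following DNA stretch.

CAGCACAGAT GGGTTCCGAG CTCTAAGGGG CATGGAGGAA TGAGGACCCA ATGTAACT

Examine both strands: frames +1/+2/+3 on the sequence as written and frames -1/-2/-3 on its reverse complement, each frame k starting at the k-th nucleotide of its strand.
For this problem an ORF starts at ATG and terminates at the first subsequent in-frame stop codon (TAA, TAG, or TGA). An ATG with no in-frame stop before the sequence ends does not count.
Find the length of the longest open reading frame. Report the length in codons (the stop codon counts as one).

6

Reverse complement (5'→3'): AGTTACATTGGGTCCTCATTCCTCCATGCCCCTTAGAGCTCGGAACCCATCTGTGCTG
Frame +1: CAG CAC AGA TGG GTT CCG AGC TCT AAG GGG CAT GGA GGA ATG AGG ACC CAA TGT AAC — no ATG→stop ORF.
Frame +2: AGC ACA GAT GGG TTC CGA GCT CTA AGG GGC ATG GAG GAA TGA GGA CCC AAT GTA ACT — ATG at 32, stop TGA at 41 → 12 nt.
Frame +3: GCA CAG ATG GGT TCC GAG CTC TAA GGG GCA TGG AGG AAT GAG GAC CCA ATG TAA — ATG at 9, stop TAA at 24 → 18 nt; ATG at 51, stop TAA at 54 → 6 nt.
Frame -1: AGT TAC ATT GGG TCC TCA TTC CTC CAT GCC CCT TAG AGC TCG GAA CCC ATC TGT GCT — no ATG→stop ORF.
Frame -2: GTT ACA TTG GGT CCT CAT TCC TCC ATG CCC CTT AGA GCT CGG AAC CCA TCT GTG CTG — no ATG→stop ORF.
Frame -3: TTA CAT TGG GTC CTC ATT CCT CCA TGC CCC TTA GAG CTC GGA ACC CAT CTG TGC — no ATG→stop ORF.
Longest: frame +3, positions 9–26, 18 nt = 6 codons = 5 aa. → 6 codons.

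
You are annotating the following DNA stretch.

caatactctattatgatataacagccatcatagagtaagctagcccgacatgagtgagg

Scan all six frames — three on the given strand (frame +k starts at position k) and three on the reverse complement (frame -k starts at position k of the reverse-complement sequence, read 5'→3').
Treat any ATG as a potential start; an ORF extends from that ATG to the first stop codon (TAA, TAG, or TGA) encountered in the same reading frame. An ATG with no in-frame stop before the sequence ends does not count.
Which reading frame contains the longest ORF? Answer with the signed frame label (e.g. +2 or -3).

-2

Reverse complement (5'→3'): CCTCACTCATGTCGGGCTAGCTTACTCTATGATGGCTGTTATATCATAATAGAGTATTG
Frame +1: CAA TAC TCT ATT ATG ATA TAA CAG CCA TCA TAG AGT AAG CTA GCC CGA CAT GAG TGA — ATG at 13, stop TAA at 19 → 9 nt.
Frame +2: AAT ACT CTA TTA TGA TAT AAC AGC CAT CAT AGA GTA AGC TAG CCC GAC ATG AGT GAG — no ATG→stop ORF.
Frame +3: ATA CTC TAT TAT GAT ATA ACA GCC ATC ATA GAG TAA GCT AGC CCG ACA TGA GTG AGG — no ATG→stop ORF.
Frame -1: CCT CAC TCA TGT CGG GCT AGC TTA CTC TAT GAT GGC TGT TAT ATC ATA ATA GAG TAT — no ATG→stop ORF.
Frame -2: CTC ACT CAT GTC GGG CTA GCT TAC TCT ATG ATG GCT GTT ATA TCA TAA TAG AGT ATT — ATG at 29, stop TAA at 47 → 21 nt; ATG at 32, stop TAA at 47 → 18 nt.
Frame -3: TCA CTC ATG TCG GGC TAG CTT ACT CTA TGA TGG CTG TTA TAT CAT AAT AGA GTA TTG — ATG at 9, stop TAG at 18 → 12 nt.
Longest ORF is 21 nt in frame -2 (positions 29–49).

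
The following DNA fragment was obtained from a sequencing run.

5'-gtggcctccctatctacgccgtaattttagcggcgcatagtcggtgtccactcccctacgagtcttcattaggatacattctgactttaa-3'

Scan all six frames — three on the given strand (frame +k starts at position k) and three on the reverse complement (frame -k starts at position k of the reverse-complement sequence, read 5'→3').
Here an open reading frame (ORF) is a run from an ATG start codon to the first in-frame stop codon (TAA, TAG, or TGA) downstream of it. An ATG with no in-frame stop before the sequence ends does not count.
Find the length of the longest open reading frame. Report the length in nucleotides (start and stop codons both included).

60

Reverse complement (5'→3'): TTAAAGTCAGAATGTATCCTAATGAAGACTCGTAGGGGAGTGGACACCGACTATGCGCCGCTAAAATTACGGCGTAGATAGGGAGGCCAC
Frame +1: GTG GCC TCC CTA TCT ACG CCG TAA TTT TAG CGG CGC ATA GTC GGT GTC CAC TCC CCT ACG AGT CTT CAT TAG GAT ACA TTC TGA CTT TAA — no ATG→stop ORF.
Frame +2: TGG CCT CCC TAT CTA CGC CGT AAT TTT AGC GGC GCA TAG TCG GTG TCC ACT CCC CTA CGA GTC TTC ATT AGG ATA CAT TCT GAC TTT — no ATG→stop ORF.
Frame +3: GGC CTC CCT ATC TAC GCC GTA ATT TTA GCG GCG CAT AGT CGG TGT CCA CTC CCC TAC GAG TCT TCA TTA GGA TAC ATT CTG ACT TTA — no ATG→stop ORF.
Frame -1: TTA AAG TCA GAA TGT ATC CTA ATG AAG ACT CGT AGG GGA GTG GAC ACC GAC TAT GCG CCG CTA AAA TTA CGG CGT AGA TAG GGA GGC CAC — ATG at 22, stop TAG at 79 → 60 nt.
Frame -2: TAA AGT CAG AAT GTA TCC TAA TGA AGA CTC GTA GGG GAG TGG ACA CCG ACT ATG CGC CGC TAA AAT TAC GGC GTA GAT AGG GAG GCC — ATG at 53, stop TAA at 62 → 12 nt.
Frame -3: AAA GTC AGA ATG TAT CCT AAT GAA GAC TCG TAG GGG AGT GGA CAC CGA CTA TGC GCC GCT AAA ATT ACG GCG TAG ATA GGG AGG CCA — ATG at 12, stop TAG at 33 → 24 nt.
Longest: frame -1, positions 22–81, 60 nt = 20 codons = 19 aa. → 60 nucleotides.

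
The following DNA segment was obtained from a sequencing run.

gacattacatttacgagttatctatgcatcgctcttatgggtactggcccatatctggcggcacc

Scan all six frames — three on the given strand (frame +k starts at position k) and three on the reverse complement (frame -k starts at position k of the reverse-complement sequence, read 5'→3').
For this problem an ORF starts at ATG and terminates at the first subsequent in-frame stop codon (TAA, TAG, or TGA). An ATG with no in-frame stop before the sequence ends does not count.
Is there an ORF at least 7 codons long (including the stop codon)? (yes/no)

no

Reverse complement (5'→3'): GGTGCCGCCAGATATGGGCCAGTACCCATAAGAGCGATGCATAGATAACTCGTAAATGTAATGTC
Frame +1: GAC ATT ACA TTT ACG AGT TAT CTA TGC ATC GCT CTT ATG GGT ACT GGC CCA TAT CTG GCG GCA — no ATG→stop ORF.
Frame +2: ACA TTA CAT TTA CGA GTT ATC TAT GCA TCG CTC TTA TGG GTA CTG GCC CAT ATC TGG CGG CAC — no ATG→stop ORF.
Frame +3: CAT TAC ATT TAC GAG TTA TCT ATG CAT CGC TCT TAT GGG TAC TGG CCC ATA TCT GGC GGC ACC — no ATG→stop ORF.
Frame -1: GGT GCC GCC AGA TAT GGG CCA GTA CCC ATA AGA GCG ATG CAT AGA TAA CTC GTA AAT GTA ATG — ATG at 37, stop TAA at 46 → 12 nt.
Frame -2: GTG CCG CCA GAT ATG GGC CAG TAC CCA TAA GAG CGA TGC ATA GAT AAC TCG TAA ATG TAA TGT — ATG at 14, stop TAA at 29 → 18 nt; ATG at 56, stop TAA at 59 → 6 nt.
Frame -3: TGC CGC CAG ATA TGG GCC AGT ACC CAT AAG AGC GAT GCA TAG ATA ACT CGT AAA TGT AAT GTC — no ATG→stop ORF.
Largest ORF found is 6 codons < 7, so no.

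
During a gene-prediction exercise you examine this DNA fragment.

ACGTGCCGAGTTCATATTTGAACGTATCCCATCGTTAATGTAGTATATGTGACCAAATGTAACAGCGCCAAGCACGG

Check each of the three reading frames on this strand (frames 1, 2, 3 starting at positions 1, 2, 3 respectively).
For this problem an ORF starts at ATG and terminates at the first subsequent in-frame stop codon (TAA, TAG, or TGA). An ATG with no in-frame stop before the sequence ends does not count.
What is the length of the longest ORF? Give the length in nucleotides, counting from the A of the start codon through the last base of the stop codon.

Frame 1: ACG TGC CGA GTT CAT ATT TGA ACG TAT CCC ATC GTT AAT GTA GTA TAT GTG ACC AAA TGT AAC AGC GCC AAG CAC — no ATG→stop ORF.
Frame 2: CGT GCC GAG TTC ATA TTT GAA CGT ATC CCA TCG TTA ATG TAG TAT ATG TGA CCA AAT GTA ACA GCG CCA AGC ACG — ATG at 38, stop TAG at 41 → 6 nt; ATG at 47, stop TGA at 50 → 6 nt.
Frame 3: GTG CCG AGT TCA TAT TTG AAC GTA TCC CAT CGT TAA TGT AGT ATA TGT GAC CAA ATG TAA CAG CGC CAA GCA CGG — ATG at 57, stop TAA at 60 → 6 nt.
Longest: frame 2, positions 38–43, 6 nt = 2 codons = 1 aa. → 6 nucleotides.

6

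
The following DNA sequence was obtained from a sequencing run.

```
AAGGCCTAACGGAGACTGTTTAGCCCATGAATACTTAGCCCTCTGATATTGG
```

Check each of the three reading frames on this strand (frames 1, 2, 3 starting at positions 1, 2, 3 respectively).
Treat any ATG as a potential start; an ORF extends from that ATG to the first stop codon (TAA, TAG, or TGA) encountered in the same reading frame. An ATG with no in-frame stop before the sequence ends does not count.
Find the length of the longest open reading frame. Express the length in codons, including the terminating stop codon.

Frame 1: AAG GCC TAA CGG AGA CTG TTT AGC CCA TGA ATA CTT AGC CCT CTG ATA TTG — no ATG→stop ORF.
Frame 2: AGG CCT AAC GGA GAC TGT TTA GCC CAT GAA TAC TTA GCC CTC TGA TAT TGG — no ATG→stop ORF.
Frame 3: GGC CTA ACG GAG ACT GTT TAG CCC ATG AAT ACT TAG CCC TCT GAT ATT — ATG at 27, stop TAG at 36 → 12 nt.
Longest: frame 3, positions 27–38, 12 nt = 4 codons = 3 aa. → 4 codons.

4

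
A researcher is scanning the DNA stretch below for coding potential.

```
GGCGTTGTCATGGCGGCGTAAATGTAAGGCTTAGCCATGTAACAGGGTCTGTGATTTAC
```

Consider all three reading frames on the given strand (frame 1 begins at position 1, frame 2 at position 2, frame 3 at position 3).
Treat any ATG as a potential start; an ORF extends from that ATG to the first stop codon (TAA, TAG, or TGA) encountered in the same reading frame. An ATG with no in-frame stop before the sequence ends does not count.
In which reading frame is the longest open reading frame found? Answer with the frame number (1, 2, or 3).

1

Frame 1: GGC GTT GTC ATG GCG GCG TAA ATG TAA GGC TTA GCC ATG TAA CAG GGT CTG TGA TTT — ATG at 10, stop TAA at 19 → 12 nt; ATG at 22, stop TAA at 25 → 6 nt; ATG at 37, stop TAA at 40 → 6 nt.
Frame 2: GCG TTG TCA TGG CGG CGT AAA TGT AAG GCT TAG CCA TGT AAC AGG GTC TGT GAT TTA — no ATG→stop ORF.
Frame 3: CGT TGT CAT GGC GGC GTA AAT GTA AGG CTT AGC CAT GTA ACA GGG TCT GTG ATT TAC — no ATG→stop ORF.
Longest ORF is 12 nt in frame 1 (positions 10–21).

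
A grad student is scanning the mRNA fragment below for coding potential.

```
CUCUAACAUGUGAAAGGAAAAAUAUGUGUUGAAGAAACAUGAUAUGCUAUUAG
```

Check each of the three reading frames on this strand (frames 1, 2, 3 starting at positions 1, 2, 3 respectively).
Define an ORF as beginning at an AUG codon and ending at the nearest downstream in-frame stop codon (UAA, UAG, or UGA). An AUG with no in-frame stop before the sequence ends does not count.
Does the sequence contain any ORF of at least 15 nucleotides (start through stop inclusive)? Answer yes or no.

yes

Frame 1: CUC UAA CAU GUG AAA GGA AAA AUA UGU GUU GAA GAA ACA UGA UAU GCU AUU — no AUG→stop ORF.
Frame 2: UCU AAC AUG UGA AAG GAA AAA UAU GUG UUG AAG AAA CAU GAU AUG CUA UUA — AUG at 8, stop UGA at 11 → 6 nt.
Frame 3: CUA ACA UGU GAA AGG AAA AAU AUG UGU UGA AGA AAC AUG AUA UGC UAU UAG — AUG at 24, stop UGA at 30 → 9 nt; AUG at 39, stop UAG at 51 → 15 nt.
Frame 3 has an ORF of 15 nucleotides (positions 39–53) ≥ 15, so yes.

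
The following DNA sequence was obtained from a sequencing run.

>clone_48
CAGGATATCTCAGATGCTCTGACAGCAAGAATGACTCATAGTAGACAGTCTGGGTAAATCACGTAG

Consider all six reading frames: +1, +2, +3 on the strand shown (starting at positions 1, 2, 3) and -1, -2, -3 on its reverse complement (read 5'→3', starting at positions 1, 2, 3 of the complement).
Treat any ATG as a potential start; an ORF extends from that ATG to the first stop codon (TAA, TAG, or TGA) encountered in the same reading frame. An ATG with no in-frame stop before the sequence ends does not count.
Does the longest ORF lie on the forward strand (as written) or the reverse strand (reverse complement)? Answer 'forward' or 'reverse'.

Reverse complement (5'→3'): CTACGTGATTTACCCAGACTGTCTACTATGAGTCATTCTTGCTGTCAGAGCATCTGAGATATCCTG
Frame +1: CAG GAT ATC TCA GAT GCT CTG ACA GCA AGA ATG ACT CAT AGT AGA CAG TCT GGG TAA ATC ACG TAG — ATG at 31, stop TAA at 55 → 27 nt.
Frame +2: AGG ATA TCT CAG ATG CTC TGA CAG CAA GAA TGA CTC ATA GTA GAC AGT CTG GGT AAA TCA CGT — ATG at 14, stop TGA at 20 → 9 nt.
Frame +3: GGA TAT CTC AGA TGC TCT GAC AGC AAG AAT GAC TCA TAG TAG ACA GTC TGG GTA AAT CAC GTA — no ATG→stop ORF.
Frame -1: CTA CGT GAT TTA CCC AGA CTG TCT ACT ATG AGT CAT TCT TGC TGT CAG AGC ATC TGA GAT ATC CTG — ATG at 28, stop TGA at 55 → 30 nt.
Frame -2: TAC GTG ATT TAC CCA GAC TGT CTA CTA TGA GTC ATT CTT GCT GTC AGA GCA TCT GAG ATA TCC — no ATG→stop ORF.
Frame -3: ACG TGA TTT ACC CAG ACT GTC TAC TAT GAG TCA TTC TTG CTG TCA GAG CAT CTG AGA TAT CCT — no ATG→stop ORF.
Forward-strand max 27 nt; reverse-strand max 30 nt. The reverse strand has the longer ORF.

reverse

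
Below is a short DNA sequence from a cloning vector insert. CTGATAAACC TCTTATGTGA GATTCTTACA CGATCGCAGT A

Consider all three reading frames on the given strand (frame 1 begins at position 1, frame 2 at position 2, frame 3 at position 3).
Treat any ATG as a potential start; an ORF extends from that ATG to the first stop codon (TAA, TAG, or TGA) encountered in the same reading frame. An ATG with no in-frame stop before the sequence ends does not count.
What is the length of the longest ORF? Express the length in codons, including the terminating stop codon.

2

Frame 1: CTG ATA AAC CTC TTA TGT GAG ATT CTT ACA CGA TCG CAG — no ATG→stop ORF.
Frame 2: TGA TAA ACC TCT TAT GTG AGA TTC TTA CAC GAT CGC AGT — no ATG→stop ORF.
Frame 3: GAT AAA CCT CTT ATG TGA GAT TCT TAC ACG ATC GCA GTA — ATG at 15, stop TGA at 18 → 6 nt.
Longest: frame 3, positions 15–20, 6 nt = 2 codons = 1 aa. → 2 codons.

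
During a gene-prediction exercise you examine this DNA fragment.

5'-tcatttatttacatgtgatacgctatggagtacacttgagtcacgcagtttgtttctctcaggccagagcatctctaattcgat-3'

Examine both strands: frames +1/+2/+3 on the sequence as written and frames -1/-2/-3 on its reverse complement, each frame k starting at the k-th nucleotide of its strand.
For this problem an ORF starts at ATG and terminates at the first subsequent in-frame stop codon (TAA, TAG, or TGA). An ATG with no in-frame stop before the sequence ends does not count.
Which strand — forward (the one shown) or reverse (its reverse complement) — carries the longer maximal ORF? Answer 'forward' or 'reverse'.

Reverse complement (5'→3'): ATCGAATTAGAGATGCTCTGGCCTGAGAGAAACAAACTGCGTGACTCAAGTGTACTCCATAGCGTATCACATGTAAATAAATGA
Frame +1: TCA TTT ATT TAC ATG TGA TAC GCT ATG GAG TAC ACT TGA GTC ACG CAG TTT GTT TCT CTC AGG CCA GAG CAT CTC TAA TTC GAT — ATG at 13, stop TGA at 16 → 6 nt; ATG at 25, stop TGA at 37 → 15 nt.
Frame +2: CAT TTA TTT ACA TGT GAT ACG CTA TGG AGT ACA CTT GAG TCA CGC AGT TTG TTT CTC TCA GGC CAG AGC ATC TCT AAT TCG — no ATG→stop ORF.
Frame +3: ATT TAT TTA CAT GTG ATA CGC TAT GGA GTA CAC TTG AGT CAC GCA GTT TGT TTC TCT CAG GCC AGA GCA TCT CTA ATT CGA — no ATG→stop ORF.
Frame -1: ATC GAA TTA GAG ATG CTC TGG CCT GAG AGA AAC AAA CTG CGT GAC TCA AGT GTA CTC CAT AGC GTA TCA CAT GTA AAT AAA TGA — ATG at 13, stop TGA at 82 → 72 nt.
Frame -2: TCG AAT TAG AGA TGC TCT GGC CTG AGA GAA ACA AAC TGC GTG ACT CAA GTG TAC TCC ATA GCG TAT CAC ATG TAA ATA AAT — ATG at 71, stop TAA at 74 → 6 nt.
Frame -3: CGA ATT AGA GAT GCT CTG GCC TGA GAG AAA CAA ACT GCG TGA CTC AAG TGT ACT CCA TAG CGT ATC ACA TGT AAA TAA ATG — no ATG→stop ORF.
Forward-strand max 15 nt; reverse-strand max 72 nt. The reverse strand has the longer ORF.

reverse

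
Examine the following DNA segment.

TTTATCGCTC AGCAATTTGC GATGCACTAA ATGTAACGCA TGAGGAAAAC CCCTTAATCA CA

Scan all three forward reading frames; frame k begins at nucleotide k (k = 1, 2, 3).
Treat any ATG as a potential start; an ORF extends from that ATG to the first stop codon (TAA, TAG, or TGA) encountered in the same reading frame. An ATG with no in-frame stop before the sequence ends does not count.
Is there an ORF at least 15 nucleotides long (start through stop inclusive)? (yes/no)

Frame 1: TTT ATC GCT CAG CAA TTT GCG ATG CAC TAA ATG TAA CGC ATG AGG AAA ACC CCT TAA TCA — ATG at 22, stop TAA at 28 → 9 nt; ATG at 31, stop TAA at 34 → 6 nt; ATG at 40, stop TAA at 55 → 18 nt.
Frame 2: TTA TCG CTC AGC AAT TTG CGA TGC ACT AAA TGT AAC GCA TGA GGA AAA CCC CTT AAT CAC — no ATG→stop ORF.
Frame 3: TAT CGC TCA GCA ATT TGC GAT GCA CTA AAT GTA ACG CAT GAG GAA AAC CCC TTA ATC ACA — no ATG→stop ORF.
Frame 1 has an ORF of 18 nucleotides (positions 40–57) ≥ 15, so yes.

yes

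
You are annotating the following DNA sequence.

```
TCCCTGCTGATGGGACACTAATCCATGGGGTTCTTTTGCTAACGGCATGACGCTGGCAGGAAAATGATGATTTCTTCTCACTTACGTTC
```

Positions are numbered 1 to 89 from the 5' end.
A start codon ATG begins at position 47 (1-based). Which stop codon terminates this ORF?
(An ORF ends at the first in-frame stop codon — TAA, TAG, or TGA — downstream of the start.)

TGA

Codons from position 47: ATG (47–49), ACG (50–52), CTG (53–55), GCA (56–58), GGA (59–61), AAA (62–64), TGA (65–67).
The first in-frame stop codon is TGA.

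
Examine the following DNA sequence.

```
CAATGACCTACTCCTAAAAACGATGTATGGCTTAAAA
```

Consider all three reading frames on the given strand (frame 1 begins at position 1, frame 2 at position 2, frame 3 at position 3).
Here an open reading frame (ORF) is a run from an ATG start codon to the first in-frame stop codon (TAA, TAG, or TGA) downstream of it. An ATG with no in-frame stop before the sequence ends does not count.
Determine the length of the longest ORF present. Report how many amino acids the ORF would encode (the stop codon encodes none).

4

Frame 1: CAA TGA CCT ACT CCT AAA AAC GAT GTA TGG CTT AAA — no ATG→stop ORF.
Frame 2: AAT GAC CTA CTC CTA AAA ACG ATG TAT GGC TTA AAA — no ATG→stop ORF.
Frame 3: ATG ACC TAC TCC TAA AAA CGA TGT ATG GCT TAA — ATG at 3, stop TAA at 15 → 15 nt; ATG at 27, stop TAA at 33 → 9 nt.
Longest: frame 3, positions 3–17, 15 nt = 5 codons = 4 aa. → 4 amino acids.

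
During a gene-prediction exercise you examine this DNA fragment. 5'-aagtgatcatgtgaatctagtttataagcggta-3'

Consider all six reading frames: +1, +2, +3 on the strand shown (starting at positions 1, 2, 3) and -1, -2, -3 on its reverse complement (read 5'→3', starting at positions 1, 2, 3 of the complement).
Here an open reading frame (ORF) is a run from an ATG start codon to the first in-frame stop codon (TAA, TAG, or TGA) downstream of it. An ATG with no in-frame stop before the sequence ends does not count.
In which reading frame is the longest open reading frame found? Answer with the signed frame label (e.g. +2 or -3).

+3

Reverse complement (5'→3'): TACCGCTTATAAACTAGATTCACATGATCACTT
Frame +1: AAG TGA TCA TGT GAA TCT AGT TTA TAA GCG GTA — no ATG→stop ORF.
Frame +2: AGT GAT CAT GTG AAT CTA GTT TAT AAG CGG — no ATG→stop ORF.
Frame +3: GTG ATC ATG TGA ATC TAG TTT ATA AGC GGT — ATG at 9, stop TGA at 12 → 6 nt.
Frame -1: TAC CGC TTA TAA ACT AGA TTC ACA TGA TCA CTT — no ATG→stop ORF.
Frame -2: ACC GCT TAT AAA CTA GAT TCA CAT GAT CAC — no ATG→stop ORF.
Frame -3: CCG CTT ATA AAC TAG ATT CAC ATG ATC ACT — no ATG→stop ORF.
Longest ORF is 6 nt in frame +3 (positions 9–14).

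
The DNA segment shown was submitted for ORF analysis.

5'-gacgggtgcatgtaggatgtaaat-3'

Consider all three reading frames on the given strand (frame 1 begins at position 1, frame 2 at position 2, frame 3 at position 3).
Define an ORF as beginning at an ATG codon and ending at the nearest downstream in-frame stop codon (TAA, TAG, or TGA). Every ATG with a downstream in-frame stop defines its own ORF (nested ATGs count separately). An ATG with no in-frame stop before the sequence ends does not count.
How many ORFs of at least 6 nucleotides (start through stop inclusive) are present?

Frame 1: GAC GGG TGC ATG TAG GAT GTA AAT — ATG at 10, stop TAG at 13 → 6 nt.
Frame 2: ACG GGT GCA TGT AGG ATG TAA — ATG at 17, stop TAA at 20 → 6 nt.
Frame 3: CGG GTG CAT GTA GGA TGT AAA — no ATG→stop ORF.
ORFs ≥ 6 nucleotides: frame 1 10–15 (6 nucleotides), frame 2 17–22 (6 nucleotides). Count = 2.

2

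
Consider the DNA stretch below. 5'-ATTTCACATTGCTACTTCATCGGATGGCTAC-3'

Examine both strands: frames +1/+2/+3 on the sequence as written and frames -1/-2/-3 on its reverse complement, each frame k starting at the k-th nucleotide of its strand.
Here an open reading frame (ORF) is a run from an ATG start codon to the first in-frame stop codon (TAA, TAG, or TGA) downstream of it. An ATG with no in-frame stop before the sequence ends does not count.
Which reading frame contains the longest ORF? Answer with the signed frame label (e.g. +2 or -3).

Reverse complement (5'→3'): GTAGCCATCCGATGAAGTAGCAATGTGAAAT
Frame +1: ATT TCA CAT TGC TAC TTC ATC GGA TGG CTA — no ATG→stop ORF.
Frame +2: TTT CAC ATT GCT ACT TCA TCG GAT GGC TAC — no ATG→stop ORF.
Frame +3: TTC ACA TTG CTA CTT CAT CGG ATG GCT — no ATG→stop ORF.
Frame -1: GTA GCC ATC CGA TGA AGT AGC AAT GTG AAA — no ATG→stop ORF.
Frame -2: TAG CCA TCC GAT GAA GTA GCA ATG TGA AAT — ATG at 23, stop TGA at 26 → 6 nt.
Frame -3: AGC CAT CCG ATG AAG TAG CAA TGT GAA — ATG at 12, stop TAG at 18 → 9 nt.
Longest ORF is 9 nt in frame -3 (positions 12–20).

-3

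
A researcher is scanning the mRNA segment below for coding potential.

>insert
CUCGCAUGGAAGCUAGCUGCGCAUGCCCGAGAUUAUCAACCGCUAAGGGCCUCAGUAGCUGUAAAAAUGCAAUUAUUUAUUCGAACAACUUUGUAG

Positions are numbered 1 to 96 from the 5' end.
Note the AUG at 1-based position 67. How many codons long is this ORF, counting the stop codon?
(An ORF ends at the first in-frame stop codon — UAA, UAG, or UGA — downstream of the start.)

Codons from position 67: AUG (67–69), CAA (70–72), UUA (73–75), UUU (76–78), AUU (79–81), CGA (82–84), ACA (85–87), ACU (88–90), UUG (91–93), UAG (94–96).
UAG is the first in-frame stop; that's 10 codons including the stop.

10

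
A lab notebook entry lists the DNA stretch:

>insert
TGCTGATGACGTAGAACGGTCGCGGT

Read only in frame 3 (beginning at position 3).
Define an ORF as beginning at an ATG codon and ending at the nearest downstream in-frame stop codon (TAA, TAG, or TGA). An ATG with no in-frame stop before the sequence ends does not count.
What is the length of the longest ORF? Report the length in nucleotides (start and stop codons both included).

9

Frame 3: CTG ATG ACG TAG AAC GGT CGC GGT — ATG at 6, stop TAG at 12 → 9 nt.
Longest: frame 3, positions 6–14, 9 nt = 3 codons = 2 aa. → 9 nucleotides.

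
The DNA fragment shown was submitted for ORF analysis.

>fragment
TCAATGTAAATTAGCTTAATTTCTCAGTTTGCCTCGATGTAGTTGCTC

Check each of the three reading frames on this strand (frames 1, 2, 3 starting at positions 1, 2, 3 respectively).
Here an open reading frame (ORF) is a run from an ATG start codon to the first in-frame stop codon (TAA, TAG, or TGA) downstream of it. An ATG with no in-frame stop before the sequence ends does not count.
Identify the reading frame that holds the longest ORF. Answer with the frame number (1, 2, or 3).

1

Frame 1: TCA ATG TAA ATT AGC TTA ATT TCT CAG TTT GCC TCG ATG TAG TTG CTC — ATG at 4, stop TAA at 7 → 6 nt; ATG at 37, stop TAG at 40 → 6 nt.
Frame 2: CAA TGT AAA TTA GCT TAA TTT CTC AGT TTG CCT CGA TGT AGT TGC — no ATG→stop ORF.
Frame 3: AAT GTA AAT TAG CTT AAT TTC TCA GTT TGC CTC GAT GTA GTT GCT — no ATG→stop ORF.
Longest ORF is 6 nt in frame 1 (positions 4–9).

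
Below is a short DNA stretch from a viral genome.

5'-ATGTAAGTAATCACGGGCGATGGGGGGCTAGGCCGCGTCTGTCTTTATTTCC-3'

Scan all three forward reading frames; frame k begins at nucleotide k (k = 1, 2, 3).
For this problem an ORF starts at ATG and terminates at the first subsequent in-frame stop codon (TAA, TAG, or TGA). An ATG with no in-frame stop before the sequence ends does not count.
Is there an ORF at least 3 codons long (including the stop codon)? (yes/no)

yes

Frame 1: ATG TAA GTA ATC ACG GGC GAT GGG GGG CTA GGC CGC GTC TGT CTT TAT TTC — ATG at 1, stop TAA at 4 → 6 nt.
Frame 2: TGT AAG TAA TCA CGG GCG ATG GGG GGC TAG GCC GCG TCT GTC TTT ATT TCC — ATG at 20, stop TAG at 29 → 12 nt.
Frame 3: GTA AGT AAT CAC GGG CGA TGG GGG GCT AGG CCG CGT CTG TCT TTA TTT — no ATG→stop ORF.
Frame 2 has an ORF of 4 codons (positions 20–31) ≥ 3, so yes.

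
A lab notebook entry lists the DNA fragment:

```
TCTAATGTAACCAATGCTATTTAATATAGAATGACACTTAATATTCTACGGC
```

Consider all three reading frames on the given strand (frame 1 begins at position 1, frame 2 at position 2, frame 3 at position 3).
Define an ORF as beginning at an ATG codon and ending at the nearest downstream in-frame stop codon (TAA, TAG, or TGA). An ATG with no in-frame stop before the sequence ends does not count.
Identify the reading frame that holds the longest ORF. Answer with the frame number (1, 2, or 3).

2

Frame 1: TCT AAT GTA ACC AAT GCT ATT TAA TAT AGA ATG ACA CTT AAT ATT CTA CGG — no ATG→stop ORF.
Frame 2: CTA ATG TAA CCA ATG CTA TTT AAT ATA GAA TGA CAC TTA ATA TTC TAC GGC — ATG at 5, stop TAA at 8 → 6 nt; ATG at 14, stop TGA at 32 → 21 nt.
Frame 3: TAA TGT AAC CAA TGC TAT TTA ATA TAG AAT GAC ACT TAA TAT TCT ACG — no ATG→stop ORF.
Longest ORF is 21 nt in frame 2 (positions 14–34).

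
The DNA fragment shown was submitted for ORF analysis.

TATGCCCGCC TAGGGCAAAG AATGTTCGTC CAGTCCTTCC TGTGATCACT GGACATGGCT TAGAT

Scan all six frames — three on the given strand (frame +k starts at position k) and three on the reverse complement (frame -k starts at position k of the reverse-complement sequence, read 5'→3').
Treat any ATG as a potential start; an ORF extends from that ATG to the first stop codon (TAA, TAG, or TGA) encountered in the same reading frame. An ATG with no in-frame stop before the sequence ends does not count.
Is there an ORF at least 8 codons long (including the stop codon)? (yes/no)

Reverse complement (5'→3'): ATCTAAGCCATGTCCAGTGATCACAGGAAGGACTGGACGAACATTCTTTGCCCTAGGCGGGCATA
Frame +1: TAT GCC CGC CTA GGG CAA AGA ATG TTC GTC CAG TCC TTC CTG TGA TCA CTG GAC ATG GCT TAG — ATG at 22, stop TGA at 43 → 24 nt; ATG at 55, stop TAG at 61 → 9 nt.
Frame +2: ATG CCC GCC TAG GGC AAA GAA TGT TCG TCC AGT CCT TCC TGT GAT CAC TGG ACA TGG CTT AGA — ATG at 2, stop TAG at 11 → 12 nt.
Frame +3: TGC CCG CCT AGG GCA AAG AAT GTT CGT CCA GTC CTT CCT GTG ATC ACT GGA CAT GGC TTA GAT — no ATG→stop ORF.
Frame -1: ATC TAA GCC ATG TCC AGT GAT CAC AGG AAG GAC TGG ACG AAC ATT CTT TGC CCT AGG CGG GCA — no ATG→stop ORF.
Frame -2: TCT AAG CCA TGT CCA GTG ATC ACA GGA AGG ACT GGA CGA ACA TTC TTT GCC CTA GGC GGG CAT — no ATG→stop ORF.
Frame -3: CTA AGC CAT GTC CAG TGA TCA CAG GAA GGA CTG GAC GAA CAT TCT TTG CCC TAG GCG GGC ATA — no ATG→stop ORF.
Frame +1 has an ORF of 8 codons (positions 22–45) ≥ 8, so yes.

yes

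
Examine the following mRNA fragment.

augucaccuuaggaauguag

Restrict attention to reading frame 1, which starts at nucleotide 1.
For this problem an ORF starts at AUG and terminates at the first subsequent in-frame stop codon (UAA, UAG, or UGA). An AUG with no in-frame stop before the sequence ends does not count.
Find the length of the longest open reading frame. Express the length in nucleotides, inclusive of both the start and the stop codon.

12

Frame 1: AUG UCA CCU UAG GAA UGU — AUG at 1, stop UAG at 10 → 12 nt.
Longest: frame 1, positions 1–12, 12 nt = 4 codons = 3 aa. → 12 nucleotides.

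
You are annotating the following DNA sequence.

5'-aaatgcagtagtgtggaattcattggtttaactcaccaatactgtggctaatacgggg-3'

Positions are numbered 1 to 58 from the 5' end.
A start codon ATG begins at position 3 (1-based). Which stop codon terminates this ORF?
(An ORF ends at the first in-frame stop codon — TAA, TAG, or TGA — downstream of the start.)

Codons from position 3: ATG (3–5), CAG (6–8), TAG (9–11).
The first in-frame stop codon is TAG.

TAG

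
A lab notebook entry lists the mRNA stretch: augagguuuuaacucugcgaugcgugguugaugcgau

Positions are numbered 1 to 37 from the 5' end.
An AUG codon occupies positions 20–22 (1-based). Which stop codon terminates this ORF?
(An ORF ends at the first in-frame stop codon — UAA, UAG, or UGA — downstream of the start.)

Codons from position 20: AUG (20–22), CGU (23–25), GGU (26–28), UGA (29–31).
The first in-frame stop codon is UGA.

UGA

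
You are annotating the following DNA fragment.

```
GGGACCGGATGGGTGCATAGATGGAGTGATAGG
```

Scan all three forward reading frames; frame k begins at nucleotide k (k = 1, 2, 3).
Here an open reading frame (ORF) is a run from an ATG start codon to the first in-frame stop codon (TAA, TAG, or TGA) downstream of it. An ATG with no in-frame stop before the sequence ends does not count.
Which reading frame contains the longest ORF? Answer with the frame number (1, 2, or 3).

3

Frame 1: GGG ACC GGA TGG GTG CAT AGA TGG AGT GAT AGG — no ATG→stop ORF.
Frame 2: GGA CCG GAT GGG TGC ATA GAT GGA GTG ATA — no ATG→stop ORF.
Frame 3: GAC CGG ATG GGT GCA TAG ATG GAG TGA TAG — ATG at 9, stop TAG at 18 → 12 nt; ATG at 21, stop TGA at 27 → 9 nt.
Longest ORF is 12 nt in frame 3 (positions 9–20).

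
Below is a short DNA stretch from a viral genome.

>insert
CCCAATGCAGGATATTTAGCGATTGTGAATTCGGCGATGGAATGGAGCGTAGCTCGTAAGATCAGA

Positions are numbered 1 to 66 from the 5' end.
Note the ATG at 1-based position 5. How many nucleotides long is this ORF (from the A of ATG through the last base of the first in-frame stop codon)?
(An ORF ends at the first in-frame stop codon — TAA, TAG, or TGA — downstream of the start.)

15

Codons from position 5: ATG (5–7), CAG (8–10), GAT (11–13), ATT (14–16), TAG (17–19).
TAG is the first in-frame stop; ORF spans 5–19, 15 nucleotides.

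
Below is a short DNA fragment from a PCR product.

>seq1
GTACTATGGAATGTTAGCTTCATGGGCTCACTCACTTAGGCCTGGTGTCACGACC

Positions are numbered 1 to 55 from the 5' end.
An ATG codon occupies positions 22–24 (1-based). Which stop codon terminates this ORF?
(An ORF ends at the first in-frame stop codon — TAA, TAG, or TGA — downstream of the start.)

TAG

Codons from position 22: ATG (22–24), GGC (25–27), TCA (28–30), CTC (31–33), ACT (34–36), TAG (37–39).
The first in-frame stop codon is TAG.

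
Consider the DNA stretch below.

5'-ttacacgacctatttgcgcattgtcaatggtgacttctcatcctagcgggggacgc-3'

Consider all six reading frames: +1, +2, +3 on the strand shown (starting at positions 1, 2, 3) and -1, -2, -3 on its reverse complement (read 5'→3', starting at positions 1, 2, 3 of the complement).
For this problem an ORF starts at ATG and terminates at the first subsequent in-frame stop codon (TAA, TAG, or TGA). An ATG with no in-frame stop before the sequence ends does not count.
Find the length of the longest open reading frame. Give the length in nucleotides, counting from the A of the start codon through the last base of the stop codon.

Reverse complement (5'→3'): GCGTCCCCCGCTAGGATGAGAAGTCACCATTGACAATGCGCAAATAGGTCGTGTAA
Frame +1: TTA CAC GAC CTA TTT GCG CAT TGT CAA TGG TGA CTT CTC ATC CTA GCG GGG GAC — no ATG→stop ORF.
Frame +2: TAC ACG ACC TAT TTG CGC ATT GTC AAT GGT GAC TTC TCA TCC TAG CGG GGG ACG — no ATG→stop ORF.
Frame +3: ACA CGA CCT ATT TGC GCA TTG TCA ATG GTG ACT TCT CAT CCT AGC GGG GGA CGC — no ATG→stop ORF.
Frame -1: GCG TCC CCC GCT AGG ATG AGA AGT CAC CAT TGA CAA TGC GCA AAT AGG TCG TGT — ATG at 16, stop TGA at 31 → 18 nt.
Frame -2: CGT CCC CCG CTA GGA TGA GAA GTC ACC ATT GAC AAT GCG CAA ATA GGT CGT GTA — no ATG→stop ORF.
Frame -3: GTC CCC CGC TAG GAT GAG AAG TCA CCA TTG ACA ATG CGC AAA TAG GTC GTG TAA — ATG at 36, stop TAG at 45 → 12 nt.
Longest: frame -1, positions 16–33, 18 nt = 6 codons = 5 aa. → 18 nucleotides.

18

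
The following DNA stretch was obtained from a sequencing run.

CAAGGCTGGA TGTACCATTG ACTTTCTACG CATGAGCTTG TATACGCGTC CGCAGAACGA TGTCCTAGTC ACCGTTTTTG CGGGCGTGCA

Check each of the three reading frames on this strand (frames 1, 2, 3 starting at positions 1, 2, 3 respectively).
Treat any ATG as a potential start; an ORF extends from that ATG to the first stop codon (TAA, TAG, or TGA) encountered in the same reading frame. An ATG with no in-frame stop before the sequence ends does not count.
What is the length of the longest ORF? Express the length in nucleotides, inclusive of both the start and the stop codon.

Frame 1: CAA GGC TGG ATG TAC CAT TGA CTT TCT ACG CAT GAG CTT GTA TAC GCG TCC GCA GAA CGA TGT CCT AGT CAC CGT TTT TGC GGG CGT GCA — ATG at 10, stop TGA at 19 → 12 nt.
Frame 2: AAG GCT GGA TGT ACC ATT GAC TTT CTA CGC ATG AGC TTG TAT ACG CGT CCG CAG AAC GAT GTC CTA GTC ACC GTT TTT GCG GGC GTG — no ATG→stop ORF.
Frame 3: AGG CTG GAT GTA CCA TTG ACT TTC TAC GCA TGA GCT TGT ATA CGC GTC CGC AGA ACG ATG TCC TAG TCA CCG TTT TTG CGG GCG TGC — ATG at 60, stop TAG at 66 → 9 nt.
Longest: frame 1, positions 10–21, 12 nt = 4 codons = 3 aa. → 12 nucleotides.

12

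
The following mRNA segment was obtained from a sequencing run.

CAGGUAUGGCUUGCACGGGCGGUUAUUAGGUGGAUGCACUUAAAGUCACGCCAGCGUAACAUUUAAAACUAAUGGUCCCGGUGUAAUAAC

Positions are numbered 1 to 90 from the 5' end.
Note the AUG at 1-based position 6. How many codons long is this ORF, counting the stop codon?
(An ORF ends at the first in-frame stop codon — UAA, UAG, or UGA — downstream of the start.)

Codons from position 6: AUG (6–8), GCU (9–11), UGC (12–14), ACG (15–17), GGC (18–20), GGU (21–23), UAU (24–26), UAG (27–29).
UAG is the first in-frame stop; that's 8 codons including the stop.

8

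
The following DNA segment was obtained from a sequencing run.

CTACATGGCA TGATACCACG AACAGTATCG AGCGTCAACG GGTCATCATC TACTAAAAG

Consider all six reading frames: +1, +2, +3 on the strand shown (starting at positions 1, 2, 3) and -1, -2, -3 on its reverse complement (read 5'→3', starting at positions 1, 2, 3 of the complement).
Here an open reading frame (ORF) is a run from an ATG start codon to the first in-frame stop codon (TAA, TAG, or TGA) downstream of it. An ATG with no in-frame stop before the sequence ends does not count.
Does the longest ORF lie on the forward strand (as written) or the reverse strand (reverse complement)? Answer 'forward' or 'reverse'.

reverse

Reverse complement (5'→3'): CTTTTAGTAGATGATGACCCGTTGACGCTCGATACTGTTCGTGGTATCATGCCATGTAG
Frame +1: CTA CAT GGC ATG ATA CCA CGA ACA GTA TCG AGC GTC AAC GGG TCA TCA TCT ACT AAA — no ATG→stop ORF.
Frame +2: TAC ATG GCA TGA TAC CAC GAA CAG TAT CGA GCG TCA ACG GGT CAT CAT CTA CTA AAA — ATG at 5, stop TGA at 11 → 9 nt.
Frame +3: ACA TGG CAT GAT ACC ACG AAC AGT ATC GAG CGT CAA CGG GTC ATC ATC TAC TAA AAG — no ATG→stop ORF.
Frame -1: CTT TTA GTA GAT GAT GAC CCG TTG ACG CTC GAT ACT GTT CGT GGT ATC ATG CCA TGT — no ATG→stop ORF.
Frame -2: TTT TAG TAG ATG ATG ACC CGT TGA CGC TCG ATA CTG TTC GTG GTA TCA TGC CAT GTA — ATG at 11, stop TGA at 23 → 15 nt; ATG at 14, stop TGA at 23 → 12 nt.
Frame -3: TTT AGT AGA TGA TGA CCC GTT GAC GCT CGA TAC TGT TCG TGG TAT CAT GCC ATG TAG — ATG at 54, stop TAG at 57 → 6 nt.
Forward-strand max 9 nt; reverse-strand max 15 nt. The reverse strand has the longer ORF.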